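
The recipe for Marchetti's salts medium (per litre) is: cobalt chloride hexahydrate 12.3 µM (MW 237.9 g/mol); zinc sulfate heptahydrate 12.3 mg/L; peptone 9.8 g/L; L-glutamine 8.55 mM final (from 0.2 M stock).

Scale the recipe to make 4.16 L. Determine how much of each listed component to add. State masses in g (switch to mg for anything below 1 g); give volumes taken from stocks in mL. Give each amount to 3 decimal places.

cobalt chloride hexahydrate 12.173 mg; zinc sulfate heptahydrate 51.168 mg; peptone 40.768 g; L-glutamine 177.840 mL

Scale factor relative to 1 L: 4.16.
cobalt chloride hexahydrate: 12.3 µmol/L × 237.9 g/mol × 4.16 L ÷ 1000 = 12.173 mg
zinc sulfate heptahydrate: 12.3 mg/L × 4.16 L = 51.168 mg
peptone: 9.8 g/L × 4.16 L = 40.768 g
L-glutamine: C1V1 = C2V2 → 8.55 mM × 4160 mL ÷ 200 mM = 177.840 mL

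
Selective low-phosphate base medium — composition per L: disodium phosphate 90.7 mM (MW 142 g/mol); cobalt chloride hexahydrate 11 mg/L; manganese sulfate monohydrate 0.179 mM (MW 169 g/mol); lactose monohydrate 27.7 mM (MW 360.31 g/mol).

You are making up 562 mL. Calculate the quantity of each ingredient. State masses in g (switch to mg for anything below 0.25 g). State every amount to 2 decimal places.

disodium phosphate 7.24 g; cobalt chloride hexahydrate 6.18 mg; manganese sulfate monohydrate 17.00 mg; lactose monohydrate 5.61 g

Target volume = 562 mL = 0.562 L.
disodium phosphate: 90.7 mmol/L × 142 g/mol × 0.562 L ÷ 1000 = 7.24 g
cobalt chloride hexahydrate: 11 mg/L × 0.562 L = 6.18 mg
manganese sulfate monohydrate: 0.179 mmol/L × 169 mg/mmol × 0.562 L = 17.00 mg
lactose monohydrate: 27.7 mmol/L × 360.31 g/mol × 0.562 L ÷ 1000 = 5.61 g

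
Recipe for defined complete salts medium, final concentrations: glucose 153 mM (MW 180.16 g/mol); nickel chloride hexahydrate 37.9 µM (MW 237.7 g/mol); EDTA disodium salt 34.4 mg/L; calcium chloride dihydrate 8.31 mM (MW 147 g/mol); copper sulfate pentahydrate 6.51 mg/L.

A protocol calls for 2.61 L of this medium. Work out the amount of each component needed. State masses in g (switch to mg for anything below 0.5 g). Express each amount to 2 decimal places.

Scale factor relative to 1 L: 2.61.
glucose: 153 mmol/L × 180.16 g/mol × 2.61 L ÷ 1000 = 71.94 g
nickel chloride hexahydrate: 37.9 µmol/L × 237.7 g/mol × 2.61 L ÷ 1000 = 23.51 mg
EDTA disodium salt: 34.4 mg/L × 2.61 L = 89.78 mg
calcium chloride dihydrate: 8.31 mmol/L × 147 g/mol × 2.61 L ÷ 1000 = 3.19 g
copper sulfate pentahydrate: 6.51 mg/L × 2.61 L = 16.99 mg

glucose 71.94 g; nickel chloride hexahydrate 23.51 mg; EDTA disodium salt 89.78 mg; calcium chloride dihydrate 3.19 g; copper sulfate pentahydrate 16.99 mg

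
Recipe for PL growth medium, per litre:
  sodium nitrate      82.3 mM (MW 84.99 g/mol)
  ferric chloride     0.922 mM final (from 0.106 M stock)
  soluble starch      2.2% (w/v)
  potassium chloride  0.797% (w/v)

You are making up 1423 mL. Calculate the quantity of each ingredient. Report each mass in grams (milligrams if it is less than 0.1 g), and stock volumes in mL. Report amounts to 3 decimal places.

Scale factor relative to 1 L: 1.423.
sodium nitrate: 82.3 mmol/L × 84.99 g/mol × 1.423 L ÷ 1000 = 9.953 g
ferric chloride: dilute stock: 0.922 mM × 1423 mL ÷ 106 mM = 12.377 mL
soluble starch: 2.2 g per 100 mL × 1423 mL ÷ 100 = 31.306 g
potassium chloride: 0.797 g per 100 mL × 1423 mL ÷ 100 = 11.341 g

sodium nitrate 9.953 g; ferric chloride 12.377 mL; soluble starch 31.306 g; potassium chloride 11.341 g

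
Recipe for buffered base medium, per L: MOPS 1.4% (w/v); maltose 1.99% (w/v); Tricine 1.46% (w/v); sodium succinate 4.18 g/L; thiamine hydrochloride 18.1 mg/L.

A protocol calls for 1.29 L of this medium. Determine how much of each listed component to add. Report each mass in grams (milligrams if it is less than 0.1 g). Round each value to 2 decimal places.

MOPS 18.06 g; maltose 25.67 g; Tricine 18.83 g; sodium succinate 5.39 g; thiamine hydrochloride 23.35 mg

Working volume: 1.29 L.
MOPS: 1.4 g per 100 mL × 1290 mL ÷ 100 = 18.06 g
maltose: 1.99% w/v = 19.9 g/L → 19.9 × 1.29 L = 25.67 g
Tricine: 1.46 g per 100 mL × 1290 mL ÷ 100 = 18.83 g
sodium succinate: 4.18 g/L × 1.29 L = 5.39 g
thiamine hydrochloride: 18.1 mg/L × 1.29 L = 23.35 mg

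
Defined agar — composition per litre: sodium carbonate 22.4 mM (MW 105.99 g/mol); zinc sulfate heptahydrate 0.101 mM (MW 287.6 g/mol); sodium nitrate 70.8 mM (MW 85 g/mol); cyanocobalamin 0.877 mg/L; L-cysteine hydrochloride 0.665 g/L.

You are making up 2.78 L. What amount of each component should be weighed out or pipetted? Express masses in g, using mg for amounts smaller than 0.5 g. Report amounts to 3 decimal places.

Working volume: 2.78 L.
sodium carbonate: 22.4 mmol/L × 105.99 g/mol × 2.78 L ÷ 1000 = 6.600 g
zinc sulfate heptahydrate: 0.101 mmol/L × 287.6 mg/mmol × 2.78 L = 80.752 mg
sodium nitrate: 70.8 mmol/L × 85 g/mol × 2.78 L ÷ 1000 = 16.730 g
cyanocobalamin: 0.877 mg/L × 2.78 L = 2.438 mg
L-cysteine hydrochloride: 0.665 g/L × 2.78 L = 1.849 g

sodium carbonate 6.600 g; zinc sulfate heptahydrate 80.752 mg; sodium nitrate 16.730 g; cyanocobalamin 2.438 mg; L-cysteine hydrochloride 1.849 g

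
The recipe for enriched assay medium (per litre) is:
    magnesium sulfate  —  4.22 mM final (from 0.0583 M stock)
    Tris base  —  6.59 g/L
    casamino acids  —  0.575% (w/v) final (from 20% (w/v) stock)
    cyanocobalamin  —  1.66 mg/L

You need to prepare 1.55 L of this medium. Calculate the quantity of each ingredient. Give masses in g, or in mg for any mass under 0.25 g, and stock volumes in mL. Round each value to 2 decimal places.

Working volume: 1.55 L.
magnesium sulfate: dilute stock: 4.22 mM × 1550 mL ÷ 58.3 mM = 112.20 mL
Tris base: 6.59 g/L × 1.55 L = 10.21 g
casamino acids: V = C2·V2/C1 = 0.575% ÷ 20% × 1550 mL = 44.56 mL
cyanocobalamin: 1.66 mg/L × 1.55 L = 2.57 mg

magnesium sulfate 112.20 mL; Tris base 10.21 g; casamino acids 44.56 mL; cyanocobalamin 2.57 mg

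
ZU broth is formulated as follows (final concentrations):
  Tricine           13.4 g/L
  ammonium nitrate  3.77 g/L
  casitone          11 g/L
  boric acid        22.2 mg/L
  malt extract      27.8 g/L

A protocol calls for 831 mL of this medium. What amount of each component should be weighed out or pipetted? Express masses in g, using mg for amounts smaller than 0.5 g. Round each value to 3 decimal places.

Tricine 11.135 g; ammonium nitrate 3.133 g; casitone 9.141 g; boric acid 18.448 mg; malt extract 23.102 g

Scale factor relative to 1 L: 0.831.
Tricine: 13.4 g/L × 0.831 L = 11.135 g
ammonium nitrate: 3.77 g/L × 0.831 L = 3.133 g
casitone: 11 g/L × 0.831 L = 9.141 g
boric acid: 22.2 mg/L × 0.831 L = 18.448 mg
malt extract: 27.8 g/L × 0.831 L = 23.102 g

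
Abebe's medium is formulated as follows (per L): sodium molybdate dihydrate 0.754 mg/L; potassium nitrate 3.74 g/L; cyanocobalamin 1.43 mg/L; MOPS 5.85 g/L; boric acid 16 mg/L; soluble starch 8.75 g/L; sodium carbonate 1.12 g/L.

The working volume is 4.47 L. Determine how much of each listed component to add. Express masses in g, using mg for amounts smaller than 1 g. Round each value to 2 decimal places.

sodium molybdate dihydrate 3.37 mg; potassium nitrate 16.72 g; cyanocobalamin 6.39 mg; MOPS 26.15 g; boric acid 71.52 mg; soluble starch 39.11 g; sodium carbonate 5.01 g

Working volume: 4.47 L.
sodium molybdate dihydrate: 0.754 mg/L × 4.47 L = 3.37 mg
potassium nitrate: 3.74 g/L × 4.47 L = 16.72 g
cyanocobalamin: 1.43 mg/L × 4.47 L = 6.39 mg
MOPS: 5.85 g/L × 4.47 L = 26.15 g
boric acid: 16 mg/L × 4.47 L = 71.52 mg
soluble starch: 8.75 g/L × 4.47 L = 39.11 g
sodium carbonate: 1.12 g/L × 4.47 L = 5.01 g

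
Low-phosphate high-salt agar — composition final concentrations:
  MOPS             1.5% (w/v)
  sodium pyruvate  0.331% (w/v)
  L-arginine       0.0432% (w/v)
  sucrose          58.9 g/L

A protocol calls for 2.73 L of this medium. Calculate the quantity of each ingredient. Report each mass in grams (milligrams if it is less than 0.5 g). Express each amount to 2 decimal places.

MOPS 40.95 g; sodium pyruvate 9.04 g; L-arginine 1.18 g; sucrose 160.80 g

Scale factor relative to 1 L: 2.73.
MOPS: 1.5% w/v = 15 g/L → 15 × 2.73 L = 40.95 g
sodium pyruvate: 0.331 g per 100 mL × 2730 mL ÷ 100 = 9.04 g
L-arginine: 0.0432 g per 100 mL × 2730 mL ÷ 100 = 1.18 g
sucrose: 58.9 g/L × 2.73 L = 160.80 g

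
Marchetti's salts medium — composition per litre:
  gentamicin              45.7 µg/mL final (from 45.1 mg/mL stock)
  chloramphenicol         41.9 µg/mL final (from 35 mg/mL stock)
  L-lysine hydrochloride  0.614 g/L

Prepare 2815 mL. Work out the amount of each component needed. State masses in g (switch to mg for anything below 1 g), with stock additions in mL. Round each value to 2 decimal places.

gentamicin 2.85 mL; chloramphenicol 3.37 mL; L-lysine hydrochloride 1.73 g

Scale factor relative to 1 L: 2.815.
gentamicin: V = C2·V2/C1 = 45.7 µg/mL × 2815 mL ÷ 45100 µg/mL = 2.85 mL
chloramphenicol: dilute stock: 41.9 µg/mL × 2815 mL ÷ 35000 µg/mL = 3.37 mL
L-lysine hydrochloride: 0.614 g/L × 2.815 L = 1.73 g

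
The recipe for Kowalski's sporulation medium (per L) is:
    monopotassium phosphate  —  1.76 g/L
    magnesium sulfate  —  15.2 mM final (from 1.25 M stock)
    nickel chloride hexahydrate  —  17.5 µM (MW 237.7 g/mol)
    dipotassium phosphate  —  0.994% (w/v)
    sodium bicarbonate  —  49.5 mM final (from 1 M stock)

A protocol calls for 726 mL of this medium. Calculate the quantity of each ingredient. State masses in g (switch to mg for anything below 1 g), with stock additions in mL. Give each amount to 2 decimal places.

Scale factor relative to 1 L: 0.726.
monopotassium phosphate: 1.76 g/L × 0.726 L = 1.28 g
magnesium sulfate: dilute stock: 15.2 mM × 726 mL ÷ 1250 mM = 8.83 mL
nickel chloride hexahydrate: 17.5 µmol/L × 237.7 g/mol × 0.726 L ÷ 1000 = 3.02 mg
dipotassium phosphate: 0.994% w/v = 9.94 g/L → 9.94 × 0.726 L = 7.22 g
sodium bicarbonate: V = C2·V2/C1 = 49.5 mM × 726 mL ÷ 1000 mM = 35.94 mL

monopotassium phosphate 1.28 g; magnesium sulfate 8.83 mL; nickel chloride hexahydrate 3.02 mg; dipotassium phosphate 7.22 g; sodium bicarbonate 35.94 mL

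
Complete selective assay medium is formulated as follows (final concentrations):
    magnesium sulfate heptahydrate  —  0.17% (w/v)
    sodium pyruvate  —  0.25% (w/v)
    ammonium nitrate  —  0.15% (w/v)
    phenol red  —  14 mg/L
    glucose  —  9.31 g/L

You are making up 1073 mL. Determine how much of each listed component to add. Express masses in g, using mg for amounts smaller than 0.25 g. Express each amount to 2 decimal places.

Target volume = 1073 mL = 1.073 L.
magnesium sulfate heptahydrate: 0.17 g per 100 mL × 1073 mL ÷ 100 = 1.82 g
sodium pyruvate: 0.25% w/v = 2.5 g/L → 2.5 × 1.073 L = 2.68 g
ammonium nitrate: 0.15 g per 100 mL × 1073 mL ÷ 100 = 1.61 g
phenol red: 14 mg/L × 1.073 L = 15.02 mg
glucose: 9.31 g/L × 1.073 L = 9.99 g

magnesium sulfate heptahydrate 1.82 g; sodium pyruvate 2.68 g; ammonium nitrate 1.61 g; phenol red 15.02 mg; glucose 9.99 g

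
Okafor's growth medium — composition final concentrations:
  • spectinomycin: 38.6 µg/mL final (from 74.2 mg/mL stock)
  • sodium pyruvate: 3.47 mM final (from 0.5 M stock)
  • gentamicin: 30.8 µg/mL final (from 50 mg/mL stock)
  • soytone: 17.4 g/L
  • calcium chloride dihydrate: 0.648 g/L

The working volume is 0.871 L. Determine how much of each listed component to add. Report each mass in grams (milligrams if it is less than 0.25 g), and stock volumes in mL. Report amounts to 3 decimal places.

spectinomycin 0.453 mL; sodium pyruvate 6.045 mL; gentamicin 0.537 mL; soytone 15.155 g; calcium chloride dihydrate 0.564 g

Scale factor relative to 1 L: 0.871.
spectinomycin: dilute stock: 38.6 µg/mL × 871 mL ÷ 74200 µg/mL = 0.453 mL
sodium pyruvate: C1V1 = C2V2 → 3.47 mM × 871 mL ÷ 500 mM = 6.045 mL
gentamicin: V = C2·V2/C1 = 30.8 µg/mL × 871 mL ÷ 50000 µg/mL = 0.537 mL
soytone: 17.4 g/L × 0.871 L = 15.155 g
calcium chloride dihydrate: 0.648 g/L × 0.871 L = 0.564 g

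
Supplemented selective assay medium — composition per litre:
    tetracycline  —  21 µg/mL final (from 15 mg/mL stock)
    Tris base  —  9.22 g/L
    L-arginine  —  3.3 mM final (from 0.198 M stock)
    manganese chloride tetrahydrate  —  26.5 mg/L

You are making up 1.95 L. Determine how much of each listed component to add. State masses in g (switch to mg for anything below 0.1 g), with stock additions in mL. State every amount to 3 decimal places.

Working volume: 1.95 L.
tetracycline: V = C2·V2/C1 = 21 µg/mL × 1950 mL ÷ 15000 µg/mL = 2.730 mL
Tris base: 9.22 g/L × 1.95 L = 17.979 g
L-arginine: dilute stock: 3.3 mM × 1950 mL ÷ 198 mM = 32.500 mL
manganese chloride tetrahydrate: 26.5 mg/L × 1.95 L = 51.675 mg

tetracycline 2.730 mL; Tris base 17.979 g; L-arginine 32.500 mL; manganese chloride tetrahydrate 51.675 mg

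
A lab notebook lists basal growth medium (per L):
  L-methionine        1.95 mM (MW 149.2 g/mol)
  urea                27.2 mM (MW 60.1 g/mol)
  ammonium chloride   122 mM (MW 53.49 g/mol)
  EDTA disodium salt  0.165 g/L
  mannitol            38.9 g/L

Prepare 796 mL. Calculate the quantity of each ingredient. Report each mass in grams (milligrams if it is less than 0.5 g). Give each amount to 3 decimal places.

Working volume: 796 mL = 0.796 L.
L-methionine: 1.95 mmol/L × 149.2 mg/mmol × 0.796 L = 231.588 mg
urea: 27.2 mmol/L × 60.1 g/mol × 0.796 L ÷ 1000 = 1.301 g
ammonium chloride: 122 mmol/L × 53.49 g/mol × 0.796 L ÷ 1000 = 5.195 g
EDTA disodium salt: 0.165 g/L × 0.796 L = 0.13134 g = 131.340 mg
mannitol: 38.9 g/L × 0.796 L = 30.964 g

L-methionine 231.588 mg; urea 1.301 g; ammonium chloride 5.195 g; EDTA disodium salt 131.340 mg; mannitol 30.964 g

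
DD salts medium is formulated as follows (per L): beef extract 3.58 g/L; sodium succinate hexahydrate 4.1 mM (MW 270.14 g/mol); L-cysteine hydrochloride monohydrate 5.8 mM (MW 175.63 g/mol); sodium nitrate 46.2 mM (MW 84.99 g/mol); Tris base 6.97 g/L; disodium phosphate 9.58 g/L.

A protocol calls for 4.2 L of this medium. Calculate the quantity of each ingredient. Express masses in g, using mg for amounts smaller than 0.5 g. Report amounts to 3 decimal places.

Scale factor relative to 1 L: 4.2.
beef extract: 3.58 g/L × 4.2 L = 15.036 g
sodium succinate hexahydrate: 4.1 mmol/L × 270.14 g/mol × 4.2 L ÷ 1000 = 4.652 g
L-cysteine hydrochloride monohydrate: 5.8 mmol/L × 175.63 g/mol × 4.2 L ÷ 1000 = 4.278 g
sodium nitrate: 46.2 mmol/L × 84.99 g/mol × 4.2 L ÷ 1000 = 16.491 g
Tris base: 6.97 g/L × 4.2 L = 29.274 g
disodium phosphate: 9.58 g/L × 4.2 L = 40.236 g

beef extract 15.036 g; sodium succinate hexahydrate 4.652 g; L-cysteine hydrochloride monohydrate 4.278 g; sodium nitrate 16.491 g; Tris base 29.274 g; disodium phosphate 40.236 g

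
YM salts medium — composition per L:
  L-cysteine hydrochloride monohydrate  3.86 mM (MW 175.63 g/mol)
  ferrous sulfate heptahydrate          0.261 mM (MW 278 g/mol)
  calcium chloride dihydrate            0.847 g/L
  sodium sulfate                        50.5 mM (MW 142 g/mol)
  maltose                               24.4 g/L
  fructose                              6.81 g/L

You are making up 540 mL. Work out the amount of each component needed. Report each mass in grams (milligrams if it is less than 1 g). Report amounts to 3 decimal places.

L-cysteine hydrochloride monohydrate 366.083 mg; ferrous sulfate heptahydrate 39.181 mg; calcium chloride dihydrate 457.380 mg; sodium sulfate 3.872 g; maltose 13.176 g; fructose 3.677 g

Working volume: 540 mL = 0.54 L.
L-cysteine hydrochloride monohydrate: 3.86 mmol/L × 175.63 mg/mmol × 0.54 L = 366.083 mg
ferrous sulfate heptahydrate: 0.261 mmol/L × 278 mg/mmol × 0.54 L = 39.181 mg
calcium chloride dihydrate: 0.847 g/L × 0.54 L = 0.45738 g = 457.380 mg
sodium sulfate: 50.5 mmol/L × 142 g/mol × 0.54 L ÷ 1000 = 3.872 g
maltose: 24.4 g/L × 0.54 L = 13.176 g
fructose: 6.81 g/L × 0.54 L = 3.677 g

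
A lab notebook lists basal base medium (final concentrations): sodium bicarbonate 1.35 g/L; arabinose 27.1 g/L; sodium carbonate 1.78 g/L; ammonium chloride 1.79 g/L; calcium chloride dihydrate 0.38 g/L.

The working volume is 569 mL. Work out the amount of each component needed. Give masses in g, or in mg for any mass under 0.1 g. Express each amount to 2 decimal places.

sodium bicarbonate 0.77 g; arabinose 15.42 g; sodium carbonate 1.01 g; ammonium chloride 1.02 g; calcium chloride dihydrate 0.22 g

Target volume = 569 mL = 0.569 L.
sodium bicarbonate: 1.35 g/L × 0.569 L = 0.77 g
arabinose: 27.1 g/L × 0.569 L = 15.42 g
sodium carbonate: 1.78 g/L × 0.569 L = 1.01 g
ammonium chloride: 1.79 g/L × 0.569 L = 1.02 g
calcium chloride dihydrate: 0.38 g/L × 0.569 L = 0.22 g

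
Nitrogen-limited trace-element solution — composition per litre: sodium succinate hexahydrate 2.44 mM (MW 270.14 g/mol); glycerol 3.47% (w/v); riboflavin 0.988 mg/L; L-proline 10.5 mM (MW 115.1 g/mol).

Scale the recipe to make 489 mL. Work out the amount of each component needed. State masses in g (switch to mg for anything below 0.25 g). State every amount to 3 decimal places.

Working volume: 489 mL = 0.489 L.
sodium succinate hexahydrate: 2.44 mmol/L × 270.14 g/mol × 0.489 L ÷ 1000 = 0.322 g
glycerol: 3.47 g per 100 mL × 489 mL ÷ 100 = 16.968 g
riboflavin: 0.988 mg/L × 0.489 L = 0.483 mg
L-proline: 10.5 mmol/L × 115.1 g/mol × 0.489 L ÷ 1000 = 0.591 g

sodium succinate hexahydrate 0.322 g; glycerol 16.968 g; riboflavin 0.483 mg; L-proline 0.591 g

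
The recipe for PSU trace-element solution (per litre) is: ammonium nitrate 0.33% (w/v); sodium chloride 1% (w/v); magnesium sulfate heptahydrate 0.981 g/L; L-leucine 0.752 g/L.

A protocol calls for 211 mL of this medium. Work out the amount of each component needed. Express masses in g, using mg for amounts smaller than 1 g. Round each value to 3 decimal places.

ammonium nitrate 696.300 mg; sodium chloride 2.110 g; magnesium sulfate heptahydrate 206.991 mg; L-leucine 158.672 mg

Scale factor relative to 1 L: 0.211.
ammonium nitrate: 0.33 g per 100 mL × 211 mL ÷ 100 = 0.6963 g = 696.300 mg
sodium chloride: 1% w/v = 10 g/L → 10 × 0.211 L = 2.110 g
magnesium sulfate heptahydrate: 0.981 g/L × 0.211 L = 0.206991 g = 206.991 mg
L-leucine: 0.752 g/L × 0.211 L = 0.158672 g = 158.672 mg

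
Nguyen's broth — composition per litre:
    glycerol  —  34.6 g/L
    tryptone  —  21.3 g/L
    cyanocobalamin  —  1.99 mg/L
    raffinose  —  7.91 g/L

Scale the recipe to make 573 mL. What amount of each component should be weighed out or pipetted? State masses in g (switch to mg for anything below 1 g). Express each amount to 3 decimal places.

glycerol 19.826 g; tryptone 12.205 g; cyanocobalamin 1.140 mg; raffinose 4.532 g

Scale factor relative to 1 L: 0.573.
glycerol: 34.6 g/L × 0.573 L = 19.826 g
tryptone: 21.3 g/L × 0.573 L = 12.205 g
cyanocobalamin: 1.99 mg/L × 0.573 L = 1.140 mg
raffinose: 7.91 g/L × 0.573 L = 4.532 g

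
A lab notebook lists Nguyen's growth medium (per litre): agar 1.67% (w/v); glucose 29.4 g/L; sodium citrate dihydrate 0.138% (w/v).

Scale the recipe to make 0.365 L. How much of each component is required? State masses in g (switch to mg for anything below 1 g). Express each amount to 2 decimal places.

Working volume: 0.365 L.
agar: 1.67 g per 100 mL × 365 mL ÷ 100 = 6.10 g
glucose: 29.4 g/L × 0.365 L = 10.73 g
sodium citrate dihydrate: 0.138% w/v = 1.38 g/L → 1.38 × 0.365 L = 0.5037 g = 503.70 mg

agar 6.10 g; glucose 10.73 g; sodium citrate dihydrate 503.70 mg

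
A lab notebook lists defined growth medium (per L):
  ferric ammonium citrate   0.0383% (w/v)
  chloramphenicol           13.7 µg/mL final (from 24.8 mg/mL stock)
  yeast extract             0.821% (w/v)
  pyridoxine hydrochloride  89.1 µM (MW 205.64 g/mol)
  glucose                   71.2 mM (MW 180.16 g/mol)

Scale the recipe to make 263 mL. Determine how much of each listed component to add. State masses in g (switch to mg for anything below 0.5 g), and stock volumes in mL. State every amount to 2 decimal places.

Target volume = 263 mL = 0.263 L.
ferric ammonium citrate: 0.0383% w/v = 0.383 g/L → 0.383 × 0.263 L = 0.100729 g = 100.73 mg
chloramphenicol: C1V1 = C2V2 → 13.7 µg/mL × 263 mL ÷ 24800 µg/mL = 0.15 mL
yeast extract: 0.821% w/v = 8.21 g/L → 8.21 × 0.263 L = 2.16 g
pyridoxine hydrochloride: 89.1 µmol/L × 205.64 g/mol × 0.263 L ÷ 1000 = 4.82 mg
glucose: 71.2 mmol/L × 180.16 g/mol × 0.263 L ÷ 1000 = 3.37 g

ferric ammonium citrate 100.73 mg; chloramphenicol 0.15 mL; yeast extract 2.16 g; pyridoxine hydrochloride 4.82 mg; glucose 3.37 g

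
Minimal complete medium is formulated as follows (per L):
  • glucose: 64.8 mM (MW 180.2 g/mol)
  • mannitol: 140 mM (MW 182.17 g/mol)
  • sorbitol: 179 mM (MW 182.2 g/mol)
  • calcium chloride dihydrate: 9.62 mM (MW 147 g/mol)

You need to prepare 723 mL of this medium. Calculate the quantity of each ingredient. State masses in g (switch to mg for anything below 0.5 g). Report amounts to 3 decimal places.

Target volume = 723 mL = 0.723 L.
glucose: 64.8 mmol/L × 180.2 g/mol × 0.723 L ÷ 1000 = 8.442 g
mannitol: 140 mmol/L × 182.17 g/mol × 0.723 L ÷ 1000 = 18.439 g
sorbitol: 179 mmol/L × 182.2 g/mol × 0.723 L ÷ 1000 = 23.580 g
calcium chloride dihydrate: 9.62 mmol/L × 147 g/mol × 0.723 L ÷ 1000 = 1.022 g

glucose 8.442 g; mannitol 18.439 g; sorbitol 23.580 g; calcium chloride dihydrate 1.022 g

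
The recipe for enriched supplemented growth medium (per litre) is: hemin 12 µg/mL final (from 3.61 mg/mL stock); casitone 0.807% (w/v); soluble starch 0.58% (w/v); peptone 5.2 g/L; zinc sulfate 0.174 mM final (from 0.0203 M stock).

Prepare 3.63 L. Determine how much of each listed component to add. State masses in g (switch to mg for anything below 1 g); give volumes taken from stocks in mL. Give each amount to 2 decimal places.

Scale factor relative to 1 L: 3.63.
hemin: V = C2·V2/C1 = 12 µg/mL × 3630 mL ÷ 3610 µg/mL = 12.07 mL
casitone: 0.807% w/v = 8.07 g/L → 8.07 × 3.63 L = 29.29 g
soluble starch: 0.58 g per 100 mL × 3630 mL ÷ 100 = 21.05 g
peptone: 5.2 g/L × 3.63 L = 18.88 g
zinc sulfate: dilute stock: 0.174 mM × 3630 mL ÷ 20.3 mM = 31.11 mL

hemin 12.07 mL; casitone 29.29 g; soluble starch 21.05 g; peptone 18.88 g; zinc sulfate 31.11 mL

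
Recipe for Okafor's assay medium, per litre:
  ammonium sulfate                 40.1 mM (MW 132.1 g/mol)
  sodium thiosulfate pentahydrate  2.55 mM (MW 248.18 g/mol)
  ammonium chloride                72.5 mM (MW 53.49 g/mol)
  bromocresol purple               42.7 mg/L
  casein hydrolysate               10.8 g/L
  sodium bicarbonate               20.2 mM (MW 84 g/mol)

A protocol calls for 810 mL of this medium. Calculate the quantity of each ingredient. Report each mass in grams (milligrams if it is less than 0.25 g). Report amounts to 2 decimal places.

ammonium sulfate 4.29 g; sodium thiosulfate pentahydrate 0.51 g; ammonium chloride 3.14 g; bromocresol purple 34.59 mg; casein hydrolysate 8.75 g; sodium bicarbonate 1.37 g

Scale factor relative to 1 L: 0.81.
ammonium sulfate: 40.1 mmol/L × 132.1 g/mol × 0.81 L ÷ 1000 = 4.29 g
sodium thiosulfate pentahydrate: 2.55 mmol/L × 248.18 g/mol × 0.81 L ÷ 1000 = 0.51 g
ammonium chloride: 72.5 mmol/L × 53.49 g/mol × 0.81 L ÷ 1000 = 3.14 g
bromocresol purple: 42.7 mg/L × 0.81 L = 34.59 mg
casein hydrolysate: 10.8 g/L × 0.81 L = 8.75 g
sodium bicarbonate: 20.2 mmol/L × 84 g/mol × 0.81 L ÷ 1000 = 1.37 g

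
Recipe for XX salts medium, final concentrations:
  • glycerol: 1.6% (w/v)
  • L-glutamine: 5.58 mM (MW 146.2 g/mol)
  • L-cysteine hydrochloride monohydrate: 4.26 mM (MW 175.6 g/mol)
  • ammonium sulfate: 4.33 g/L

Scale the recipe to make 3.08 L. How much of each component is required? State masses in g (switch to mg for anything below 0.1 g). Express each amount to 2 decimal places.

Scale factor relative to 1 L: 3.08.
glycerol: 1.6 g per 100 mL × 3080 mL ÷ 100 = 49.28 g
L-glutamine: 5.58 mmol/L × 146.2 g/mol × 3.08 L ÷ 1000 = 2.51 g
L-cysteine hydrochloride monohydrate: 4.26 mmol/L × 175.6 g/mol × 3.08 L ÷ 1000 = 2.30 g
ammonium sulfate: 4.33 g/L × 3.08 L = 13.34 g

glycerol 49.28 g; L-glutamine 2.51 g; L-cysteine hydrochloride monohydrate 2.30 g; ammonium sulfate 13.34 g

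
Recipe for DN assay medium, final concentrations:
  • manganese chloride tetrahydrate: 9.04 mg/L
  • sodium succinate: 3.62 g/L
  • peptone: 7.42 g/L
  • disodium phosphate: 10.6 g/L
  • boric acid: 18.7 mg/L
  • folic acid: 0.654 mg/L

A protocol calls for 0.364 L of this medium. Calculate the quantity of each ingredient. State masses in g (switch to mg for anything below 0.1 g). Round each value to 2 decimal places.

Scale factor relative to 1 L: 0.364.
manganese chloride tetrahydrate: 9.04 mg/L × 0.364 L = 3.29 mg
sodium succinate: 3.62 g/L × 0.364 L = 1.32 g
peptone: 7.42 g/L × 0.364 L = 2.70 g
disodium phosphate: 10.6 g/L × 0.364 L = 3.86 g
boric acid: 18.7 mg/L × 0.364 L = 6.81 mg
folic acid: 0.654 mg/L × 0.364 L = 0.24 mg

manganese chloride tetrahydrate 3.29 mg; sodium succinate 1.32 g; peptone 2.70 g; disodium phosphate 3.86 g; boric acid 6.81 mg; folic acid 0.24 mg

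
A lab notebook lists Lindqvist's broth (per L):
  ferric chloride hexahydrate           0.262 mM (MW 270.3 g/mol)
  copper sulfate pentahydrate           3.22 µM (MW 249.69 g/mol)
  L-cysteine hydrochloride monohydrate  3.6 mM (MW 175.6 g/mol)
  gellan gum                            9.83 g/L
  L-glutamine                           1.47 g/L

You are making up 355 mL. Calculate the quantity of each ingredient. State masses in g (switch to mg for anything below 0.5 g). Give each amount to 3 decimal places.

Working volume: 355 mL = 0.355 L.
ferric chloride hexahydrate: 0.262 mmol/L × 270.3 mg/mmol × 0.355 L = 25.141 mg
copper sulfate pentahydrate: 3.22 µmol/L × 249.69 g/mol × 0.355 L ÷ 1000 = 0.285 mg
L-cysteine hydrochloride monohydrate: 3.6 mmol/L × 175.6 mg/mmol × 0.355 L = 224.417 mg
gellan gum: 9.83 g/L × 0.355 L = 3.490 g
L-glutamine: 1.47 g/L × 0.355 L = 0.522 g

ferric chloride hexahydrate 25.141 mg; copper sulfate pentahydrate 0.285 mg; L-cysteine hydrochloride monohydrate 224.417 mg; gellan gum 3.490 g; L-glutamine 0.522 g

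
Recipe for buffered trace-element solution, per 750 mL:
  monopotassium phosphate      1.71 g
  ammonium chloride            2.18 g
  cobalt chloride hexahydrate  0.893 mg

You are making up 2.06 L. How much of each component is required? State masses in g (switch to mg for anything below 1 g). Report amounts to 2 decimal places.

monopotassium phosphate 4.70 g; ammonium chloride 5.99 g; cobalt chloride hexahydrate 2.45 mg

Scale factor = 2060 mL / 750 mL = 2.74667.
monopotassium phosphate: 1.71 g × (2060 mL / 750 mL) = 4.70 g
ammonium chloride: 2.18 g × (2060 mL / 750 mL) = 5.99 g
cobalt chloride hexahydrate: 0.893 mg × (2060 mL / 750 mL) = 2.45 mg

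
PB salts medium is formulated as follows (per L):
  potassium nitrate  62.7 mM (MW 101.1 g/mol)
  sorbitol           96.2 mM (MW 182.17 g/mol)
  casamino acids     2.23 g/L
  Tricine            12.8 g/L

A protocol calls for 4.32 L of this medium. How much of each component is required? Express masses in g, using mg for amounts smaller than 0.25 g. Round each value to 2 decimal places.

potassium nitrate 27.38 g; sorbitol 75.71 g; casamino acids 9.63 g; Tricine 55.30 g

Scale factor relative to 1 L: 4.32.
potassium nitrate: 62.7 mmol/L × 101.1 g/mol × 4.32 L ÷ 1000 = 27.38 g
sorbitol: 96.2 mmol/L × 182.17 g/mol × 4.32 L ÷ 1000 = 75.71 g
casamino acids: 2.23 g/L × 4.32 L = 9.63 g
Tricine: 12.8 g/L × 4.32 L = 55.30 g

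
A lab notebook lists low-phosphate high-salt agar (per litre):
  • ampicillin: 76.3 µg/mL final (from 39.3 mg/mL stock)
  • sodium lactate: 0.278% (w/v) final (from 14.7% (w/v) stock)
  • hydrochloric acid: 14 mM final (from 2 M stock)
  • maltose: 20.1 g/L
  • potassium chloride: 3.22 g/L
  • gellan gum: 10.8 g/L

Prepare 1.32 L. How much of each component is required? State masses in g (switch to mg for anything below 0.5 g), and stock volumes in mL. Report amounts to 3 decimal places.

ampicillin 2.563 mL; sodium lactate 24.963 mL; hydrochloric acid 9.240 mL; maltose 26.532 g; potassium chloride 4.250 g; gellan gum 14.256 g

Scale factor relative to 1 L: 1.32.
ampicillin: dilute stock: 76.3 µg/mL × 1320 mL ÷ 39300 µg/mL = 2.563 mL
sodium lactate: V = C2·V2/C1 = 0.278% ÷ 14.7% × 1320 mL = 24.963 mL
hydrochloric acid: V = C2·V2/C1 = 14 mM × 1320 mL ÷ 2000 mM = 9.240 mL
maltose: 20.1 g/L × 1.32 L = 26.532 g
potassium chloride: 3.22 g/L × 1.32 L = 4.250 g
gellan gum: 10.8 g/L × 1.32 L = 14.256 g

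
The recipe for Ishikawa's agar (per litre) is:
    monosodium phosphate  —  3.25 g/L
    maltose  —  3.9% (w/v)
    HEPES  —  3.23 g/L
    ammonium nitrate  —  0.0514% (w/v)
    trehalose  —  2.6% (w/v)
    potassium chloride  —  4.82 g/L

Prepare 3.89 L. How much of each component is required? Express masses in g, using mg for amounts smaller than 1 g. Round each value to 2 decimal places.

Working volume: 3.89 L.
monosodium phosphate: 3.25 g/L × 3.89 L = 12.64 g
maltose: 3.9% w/v = 39 g/L → 39 × 3.89 L = 151.71 g
HEPES: 3.23 g/L × 3.89 L = 12.56 g
ammonium nitrate: 0.0514% w/v = 0.514 g/L → 0.514 × 3.89 L = 2.00 g
trehalose: 2.6 g per 100 mL × 3890 mL ÷ 100 = 101.14 g
potassium chloride: 4.82 g/L × 3.89 L = 18.75 g

monosodium phosphate 12.64 g; maltose 151.71 g; HEPES 12.56 g; ammonium nitrate 2.00 g; trehalose 101.14 g; potassium chloride 18.75 g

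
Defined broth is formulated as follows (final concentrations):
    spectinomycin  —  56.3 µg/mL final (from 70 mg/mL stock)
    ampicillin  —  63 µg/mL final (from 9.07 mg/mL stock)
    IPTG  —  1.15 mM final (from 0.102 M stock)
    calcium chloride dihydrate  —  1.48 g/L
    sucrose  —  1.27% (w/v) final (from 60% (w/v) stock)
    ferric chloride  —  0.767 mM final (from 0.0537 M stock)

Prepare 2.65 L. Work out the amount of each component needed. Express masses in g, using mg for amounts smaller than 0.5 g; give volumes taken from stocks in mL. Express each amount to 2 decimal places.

Working volume: 2.65 L.
spectinomycin: dilute stock: 56.3 µg/mL × 2650 mL ÷ 70000 µg/mL = 2.13 mL
ampicillin: V = C2·V2/C1 = 63 µg/mL × 2650 mL ÷ 9070 µg/mL = 18.41 mL
IPTG: V = C2·V2/C1 = 1.15 mM × 2650 mL ÷ 102 mM = 29.88 mL
calcium chloride dihydrate: 1.48 g/L × 2.65 L = 3.92 g
sucrose: C1V1 = C2V2 → 1.27% ÷ 60% × 2650 mL = 56.09 mL
ferric chloride: C1V1 = C2V2 → 0.767 mM × 2650 mL ÷ 53.7 mM = 37.85 mL

spectinomycin 2.13 mL; ampicillin 18.41 mL; IPTG 29.88 mL; calcium chloride dihydrate 3.92 g; sucrose 56.09 mL; ferric chloride 37.85 mL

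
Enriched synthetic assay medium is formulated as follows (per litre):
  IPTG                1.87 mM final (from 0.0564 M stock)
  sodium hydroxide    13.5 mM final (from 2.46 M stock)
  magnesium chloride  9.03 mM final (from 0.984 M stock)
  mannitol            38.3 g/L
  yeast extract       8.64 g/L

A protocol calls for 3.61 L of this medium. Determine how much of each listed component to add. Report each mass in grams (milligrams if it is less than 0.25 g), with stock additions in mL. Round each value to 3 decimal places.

IPTG 119.693 mL; sodium hydroxide 19.811 mL; magnesium chloride 33.128 mL; mannitol 138.263 g; yeast extract 31.190 g

Scale factor relative to 1 L: 3.61.
IPTG: V = C2·V2/C1 = 1.87 mM × 3610 mL ÷ 56.4 mM = 119.693 mL
sodium hydroxide: V = C2·V2/C1 = 13.5 mM × 3610 mL ÷ 2460 mM = 19.811 mL
magnesium chloride: C1V1 = C2V2 → 9.03 mM × 3610 mL ÷ 984 mM = 33.128 mL
mannitol: 38.3 g/L × 3.61 L = 138.263 g
yeast extract: 8.64 g/L × 3.61 L = 31.190 g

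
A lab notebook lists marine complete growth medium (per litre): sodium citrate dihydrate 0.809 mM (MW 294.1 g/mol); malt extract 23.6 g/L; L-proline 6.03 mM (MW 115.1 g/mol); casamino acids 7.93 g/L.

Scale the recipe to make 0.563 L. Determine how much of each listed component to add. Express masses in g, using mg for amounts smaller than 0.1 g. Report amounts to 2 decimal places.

sodium citrate dihydrate 0.13 g; malt extract 13.29 g; L-proline 0.39 g; casamino acids 4.46 g

Working volume: 0.563 L.
sodium citrate dihydrate: 0.809 mmol/L × 294.1 g/mol × 0.563 L ÷ 1000 = 0.13 g
malt extract: 23.6 g/L × 0.563 L = 13.29 g
L-proline: 6.03 mmol/L × 115.1 g/mol × 0.563 L ÷ 1000 = 0.39 g
casamino acids: 7.93 g/L × 0.563 L = 4.46 g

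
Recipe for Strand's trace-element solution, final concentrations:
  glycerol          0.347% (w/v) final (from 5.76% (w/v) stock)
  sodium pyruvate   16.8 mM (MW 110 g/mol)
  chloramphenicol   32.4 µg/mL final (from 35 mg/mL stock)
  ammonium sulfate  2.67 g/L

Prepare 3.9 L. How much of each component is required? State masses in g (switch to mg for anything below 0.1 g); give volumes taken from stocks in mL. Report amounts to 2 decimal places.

Working volume: 3.9 L.
glycerol: V = C2·V2/C1 = 0.347% ÷ 5.76% × 3900 mL = 234.95 mL
sodium pyruvate: 16.8 mmol/L × 110 g/mol × 3.9 L ÷ 1000 = 7.21 g
chloramphenicol: dilute stock: 32.4 µg/mL × 3900 mL ÷ 35000 µg/mL = 3.61 mL
ammonium sulfate: 2.67 g/L × 3.9 L = 10.41 g

glycerol 234.95 mL; sodium pyruvate 7.21 g; chloramphenicol 3.61 mL; ammonium sulfate 10.41 g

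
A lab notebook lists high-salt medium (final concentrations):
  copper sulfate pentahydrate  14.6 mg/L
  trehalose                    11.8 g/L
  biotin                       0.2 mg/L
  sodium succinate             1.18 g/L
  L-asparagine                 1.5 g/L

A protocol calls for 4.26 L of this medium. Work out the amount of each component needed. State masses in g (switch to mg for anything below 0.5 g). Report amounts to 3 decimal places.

copper sulfate pentahydrate 62.196 mg; trehalose 50.268 g; biotin 0.852 mg; sodium succinate 5.027 g; L-asparagine 6.390 g

Scale factor relative to 1 L: 4.26.
copper sulfate pentahydrate: 14.6 mg/L × 4.26 L = 62.196 mg
trehalose: 11.8 g/L × 4.26 L = 50.268 g
biotin: 0.2 mg/L × 4.26 L = 0.852 mg
sodium succinate: 1.18 g/L × 4.26 L = 5.027 g
L-asparagine: 1.5 g/L × 4.26 L = 6.390 g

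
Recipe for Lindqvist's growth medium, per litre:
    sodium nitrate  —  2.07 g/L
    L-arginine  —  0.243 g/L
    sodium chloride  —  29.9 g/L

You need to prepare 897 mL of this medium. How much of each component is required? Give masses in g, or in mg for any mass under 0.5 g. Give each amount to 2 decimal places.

sodium nitrate 1.86 g; L-arginine 217.97 mg; sodium chloride 26.82 g

Working volume: 897 mL = 0.897 L.
sodium nitrate: 2.07 g/L × 0.897 L = 1.86 g
L-arginine: 0.243 g/L × 0.897 L = 0.217971 g = 217.97 mg
sodium chloride: 29.9 g/L × 0.897 L = 26.82 g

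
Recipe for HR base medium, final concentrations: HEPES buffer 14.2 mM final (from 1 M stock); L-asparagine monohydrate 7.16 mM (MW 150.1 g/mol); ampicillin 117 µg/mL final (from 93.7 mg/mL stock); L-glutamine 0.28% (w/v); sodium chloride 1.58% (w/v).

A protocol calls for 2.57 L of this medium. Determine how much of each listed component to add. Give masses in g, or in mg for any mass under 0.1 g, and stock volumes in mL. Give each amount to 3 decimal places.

HEPES buffer 36.494 mL; L-asparagine monohydrate 2.762 g; ampicillin 3.209 mL; L-glutamine 7.196 g; sodium chloride 40.606 g

Working volume: 2.57 L.
HEPES buffer: dilute stock: 14.2 mM × 2570 mL ÷ 1000 mM = 36.494 mL
L-asparagine monohydrate: 7.16 mmol/L × 150.1 g/mol × 2.57 L ÷ 1000 = 2.762 g
ampicillin: V = C2·V2/C1 = 117 µg/mL × 2570 mL ÷ 93700 µg/mL = 3.209 mL
L-glutamine: 0.28% w/v = 2.8 g/L → 2.8 × 2.57 L = 7.196 g
sodium chloride: 1.58% w/v = 15.8 g/L → 15.8 × 2.57 L = 40.606 g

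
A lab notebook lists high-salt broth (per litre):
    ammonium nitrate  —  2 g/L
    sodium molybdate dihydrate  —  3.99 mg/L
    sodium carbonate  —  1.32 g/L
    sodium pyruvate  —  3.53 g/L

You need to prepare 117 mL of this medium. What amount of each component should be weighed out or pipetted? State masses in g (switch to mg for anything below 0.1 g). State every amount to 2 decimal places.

ammonium nitrate 0.23 g; sodium molybdate dihydrate 0.47 mg; sodium carbonate 0.15 g; sodium pyruvate 0.41 g

Scale factor relative to 1 L: 0.117.
ammonium nitrate: 2 g/L × 0.117 L = 0.23 g
sodium molybdate dihydrate: 3.99 mg/L × 0.117 L = 0.47 mg
sodium carbonate: 1.32 g/L × 0.117 L = 0.15 g
sodium pyruvate: 3.53 g/L × 0.117 L = 0.41 g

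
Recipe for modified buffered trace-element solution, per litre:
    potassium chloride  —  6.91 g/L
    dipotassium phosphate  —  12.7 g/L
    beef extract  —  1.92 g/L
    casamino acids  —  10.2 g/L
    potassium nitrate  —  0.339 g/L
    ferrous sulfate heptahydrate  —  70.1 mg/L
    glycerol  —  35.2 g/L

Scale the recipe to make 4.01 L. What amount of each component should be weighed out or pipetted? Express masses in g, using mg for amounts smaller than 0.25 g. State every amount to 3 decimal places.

Scale factor relative to 1 L: 4.01.
potassium chloride: 6.91 g/L × 4.01 L = 27.709 g
dipotassium phosphate: 12.7 g/L × 4.01 L = 50.927 g
beef extract: 1.92 g/L × 4.01 L = 7.699 g
casamino acids: 10.2 g/L × 4.01 L = 40.902 g
potassium nitrate: 0.339 g/L × 4.01 L = 1.359 g
ferrous sulfate heptahydrate: 70.1 mg/L × 4.01 L = 281.101 mg = 0.281 g
glycerol: 35.2 g/L × 4.01 L = 141.152 g

potassium chloride 27.709 g; dipotassium phosphate 50.927 g; beef extract 7.699 g; casamino acids 40.902 g; potassium nitrate 1.359 g; ferrous sulfate heptahydrate 0.281 g; glycerol 141.152 g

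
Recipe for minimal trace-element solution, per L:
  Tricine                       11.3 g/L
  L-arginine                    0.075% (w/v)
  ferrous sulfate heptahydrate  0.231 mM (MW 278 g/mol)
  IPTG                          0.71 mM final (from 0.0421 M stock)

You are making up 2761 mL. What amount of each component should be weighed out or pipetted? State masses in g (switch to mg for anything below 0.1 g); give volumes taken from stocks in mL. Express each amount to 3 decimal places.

Target volume = 2761 mL = 2.761 L.
Tricine: 11.3 g/L × 2.761 L = 31.199 g
L-arginine: 0.075 g per 100 mL × 2761 mL ÷ 100 = 2.071 g
ferrous sulfate heptahydrate: 0.231 mmol/L × 278 g/mol × 2.761 L ÷ 1000 = 0.177 g
IPTG: V = C2·V2/C1 = 0.71 mM × 2761 mL ÷ 42.1 mM = 46.563 mL

Tricine 31.199 g; L-arginine 2.071 g; ferrous sulfate heptahydrate 0.177 g; IPTG 46.563 mL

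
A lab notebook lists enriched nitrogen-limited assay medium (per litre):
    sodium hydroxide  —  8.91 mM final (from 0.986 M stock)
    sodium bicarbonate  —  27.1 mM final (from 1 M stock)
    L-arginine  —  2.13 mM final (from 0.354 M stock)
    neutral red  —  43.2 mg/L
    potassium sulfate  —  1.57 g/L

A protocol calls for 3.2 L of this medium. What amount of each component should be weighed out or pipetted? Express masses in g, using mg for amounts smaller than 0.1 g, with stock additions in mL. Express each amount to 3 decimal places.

sodium hydroxide 28.917 mL; sodium bicarbonate 86.720 mL; L-arginine 19.254 mL; neutral red 0.138 g; potassium sulfate 5.024 g

Scale factor relative to 1 L: 3.2.
sodium hydroxide: V = C2·V2/C1 = 8.91 mM × 3200 mL ÷ 986 mM = 28.917 mL
sodium bicarbonate: V = C2·V2/C1 = 27.1 mM × 3200 mL ÷ 1000 mM = 86.720 mL
L-arginine: V = C2·V2/C1 = 2.13 mM × 3200 mL ÷ 354 mM = 19.254 mL
neutral red: 43.2 mg/L × 3.2 L = 138.24 mg = 0.138 g
potassium sulfate: 1.57 g/L × 3.2 L = 5.024 g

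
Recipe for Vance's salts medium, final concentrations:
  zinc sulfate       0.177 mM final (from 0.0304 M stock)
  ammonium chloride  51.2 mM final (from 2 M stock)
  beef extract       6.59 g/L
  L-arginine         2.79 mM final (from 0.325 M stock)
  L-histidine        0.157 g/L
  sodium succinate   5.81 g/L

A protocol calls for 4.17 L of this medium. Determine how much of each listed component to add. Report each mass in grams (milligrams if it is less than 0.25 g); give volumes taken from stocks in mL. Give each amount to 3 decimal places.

zinc sulfate 24.279 mL; ammonium chloride 106.752 mL; beef extract 27.480 g; L-arginine 35.798 mL; L-histidine 0.655 g; sodium succinate 24.228 g

Working volume: 4.17 L.
zinc sulfate: V = C2·V2/C1 = 0.177 mM × 4170 mL ÷ 30.4 mM = 24.279 mL
ammonium chloride: dilute stock: 51.2 mM × 4170 mL ÷ 2000 mM = 106.752 mL
beef extract: 6.59 g/L × 4.17 L = 27.480 g
L-arginine: dilute stock: 2.79 mM × 4170 mL ÷ 325 mM = 35.798 mL
L-histidine: 0.157 g/L × 4.17 L = 0.655 g
sodium succinate: 5.81 g/L × 4.17 L = 24.228 g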